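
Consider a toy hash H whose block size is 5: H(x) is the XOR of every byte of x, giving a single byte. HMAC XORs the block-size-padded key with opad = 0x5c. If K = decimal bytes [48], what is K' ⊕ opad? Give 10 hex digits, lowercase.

6c5c5c5c5c

Key decimal bytes [48] = 30 is 1 byte ≤ B = 5; zero-pad to 5 bytes: K' = 30 00 00 00 00.
XOR each byte with 0x5c: 30⊕5c=6c, 00⊕5c=5c, 00⊕5c=5c, 00⊕5c=5c, 00⊕5c=5c.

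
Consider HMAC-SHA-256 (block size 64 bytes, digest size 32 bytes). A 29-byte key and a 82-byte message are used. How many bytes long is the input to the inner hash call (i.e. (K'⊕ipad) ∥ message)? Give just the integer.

Key is 29 ≤ 64 bytes, zero-padded: |K'| = 64.
Inner input = (K'⊕ipad) ∥ m → 64 + 82 = 146 bytes.

146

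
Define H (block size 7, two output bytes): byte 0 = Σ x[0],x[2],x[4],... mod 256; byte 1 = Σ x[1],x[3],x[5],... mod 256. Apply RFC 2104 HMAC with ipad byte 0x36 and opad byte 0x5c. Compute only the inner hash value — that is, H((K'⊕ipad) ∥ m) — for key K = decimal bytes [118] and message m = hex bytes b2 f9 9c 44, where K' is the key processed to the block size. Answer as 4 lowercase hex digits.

Key decimal bytes [118] = 76 is 1 byte ≤ B = 7; zero-pad to 7 bytes: K' = 76 00 00 00 00 00 00.
K' ⊕ ipad = 40 36 36 36 36 36 36.
Inner input = 40 36 36 36 36 36 36 ∥ b2 f9 9c 44.
Inner hash: even-index sum = 543 mod 256 = 31; odd-index sum = 496 mod 256 = 240 → 1f f0.

1ff0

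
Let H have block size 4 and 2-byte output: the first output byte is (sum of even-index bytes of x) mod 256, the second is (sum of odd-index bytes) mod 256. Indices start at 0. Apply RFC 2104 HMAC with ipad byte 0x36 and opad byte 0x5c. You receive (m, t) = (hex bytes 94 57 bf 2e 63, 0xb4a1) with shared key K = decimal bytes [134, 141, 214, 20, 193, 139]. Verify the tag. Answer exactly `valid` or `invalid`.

valid

Key decimal bytes [134, 141, 214, 20, 193, 139] = 86 8d d6 14 c1 8b is 6 bytes > B = 4, so hash it first: H(key) = 1d 2c, then zero-pad to 4 bytes: K' = 1d 2c 00 00.
K' ⊕ ipad = 2b 1a 36 36; K' ⊕ opad = 41 70 5c 5c.
Inner hash: even-index sum = 535 mod 256 = 23; odd-index sum = 213 mod 256 = 213 → 17 d5.
Outer hash (recomputed tag): even-index sum = 180 mod 256 = 180; odd-index sum = 417 mod 256 = 161 → b4 a1.
Recomputed tag = b4a1; claimed = b4a1 → match.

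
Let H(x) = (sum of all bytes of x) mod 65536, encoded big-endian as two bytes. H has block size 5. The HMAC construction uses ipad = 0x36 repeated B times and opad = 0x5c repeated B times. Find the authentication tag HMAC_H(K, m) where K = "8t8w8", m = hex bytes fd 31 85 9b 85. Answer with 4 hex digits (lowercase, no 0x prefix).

0202

Key "8t8w8" = 38 74 38 77 38 is exactly B = 5 bytes: K' = 38 74 38 77 38.
K' ⊕ ipad = 0e 42 0e 41 0e.  K' ⊕ opad = 64 28 64 2b 64.
Inner input = (K'⊕ipad) ∥ m = 0e 42 0e 41 0e ∥ fd 31 85 9b 85.
Inner hash: sum = 14+66+14+65+14+253+49+133+155+133 = 896 → 03 80.
Outer input = (K'⊕opad) ∥ inner = 64 28 64 2b 64 ∥ 03 80.
Outer hash (tag): sum = 100+40+100+43+100+3+128 = 514 → 02 02.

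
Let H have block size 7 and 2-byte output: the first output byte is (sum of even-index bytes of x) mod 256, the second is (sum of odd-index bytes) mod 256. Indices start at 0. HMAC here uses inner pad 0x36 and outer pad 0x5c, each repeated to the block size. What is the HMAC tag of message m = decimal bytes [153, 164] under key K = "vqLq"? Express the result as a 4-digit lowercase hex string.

4f80

Key "vqLq" = 76 71 4c 71 is 4 bytes ≤ B = 7; zero-pad to 7 bytes: K' = 76 71 4c 71 00 00 00.
K' ⊕ ipad = 40 47 7a 47 36 36 36.  K' ⊕ opad = 2a 2d 10 2d 5c 5c 5c.
Inner input = (K'⊕ipad) ∥ m = 40 47 7a 47 36 36 36 ∥ 99 a4.
Inner hash: even-index sum = 458 mod 256 = 202; odd-index sum = 349 mod 256 = 93 → ca 5d.
Outer input = (K'⊕opad) ∥ inner = 2a 2d 10 2d 5c 5c 5c ∥ ca 5d.
Outer hash (tag): even-index sum = 335 mod 256 = 79; odd-index sum = 384 mod 256 = 128 → 4f 80.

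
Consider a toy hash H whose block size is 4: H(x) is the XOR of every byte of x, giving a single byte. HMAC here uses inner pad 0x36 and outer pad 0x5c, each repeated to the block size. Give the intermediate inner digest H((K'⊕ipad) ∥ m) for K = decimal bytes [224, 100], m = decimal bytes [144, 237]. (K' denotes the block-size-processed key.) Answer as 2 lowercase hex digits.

Key decimal bytes [224, 100] = e0 64 is 2 bytes ≤ B = 4; zero-pad to 4 bytes: K' = e0 64 00 00.
K' ⊕ ipad = d6 52 36 36.
Inner input = d6 52 36 36 ∥ 90 ed.
Inner hash: XOR d6⊕52⊕36⊕36⊕90⊕ed = f9.

f9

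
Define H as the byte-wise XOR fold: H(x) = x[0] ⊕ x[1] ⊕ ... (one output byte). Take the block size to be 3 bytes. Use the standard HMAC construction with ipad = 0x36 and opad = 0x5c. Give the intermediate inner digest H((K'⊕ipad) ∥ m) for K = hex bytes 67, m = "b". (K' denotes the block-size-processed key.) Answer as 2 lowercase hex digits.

Key hex bytes 67 is 1 byte ≤ B = 3; zero-pad to 3 bytes: K' = 67 00 00.
K' ⊕ ipad = 51 36 36.
Inner input = 51 36 36 ∥ 62.
Inner hash: XOR 51⊕36⊕36⊕62 = 33.

33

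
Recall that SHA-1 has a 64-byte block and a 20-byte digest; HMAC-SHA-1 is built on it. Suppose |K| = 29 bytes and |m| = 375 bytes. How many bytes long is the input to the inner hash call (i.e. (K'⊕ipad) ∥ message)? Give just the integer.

439

Key is 29 ≤ 64 bytes, zero-padded: |K'| = 64.
Inner input = (K'⊕ipad) ∥ m → 64 + 375 = 439 bytes.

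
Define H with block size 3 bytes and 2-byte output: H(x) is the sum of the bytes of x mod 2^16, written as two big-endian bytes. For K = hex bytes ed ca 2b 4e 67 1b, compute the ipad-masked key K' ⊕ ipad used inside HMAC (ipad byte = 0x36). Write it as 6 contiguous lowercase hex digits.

348436

Key hex bytes ed ca 2b 4e 67 1b is 6 bytes > B = 3, so hash it first: H(key) = 02 b2, then zero-pad to 3 bytes: K' = 02 b2 00.
XOR each byte with 0x36: 02⊕36=34, b2⊕36=84, 00⊕36=36.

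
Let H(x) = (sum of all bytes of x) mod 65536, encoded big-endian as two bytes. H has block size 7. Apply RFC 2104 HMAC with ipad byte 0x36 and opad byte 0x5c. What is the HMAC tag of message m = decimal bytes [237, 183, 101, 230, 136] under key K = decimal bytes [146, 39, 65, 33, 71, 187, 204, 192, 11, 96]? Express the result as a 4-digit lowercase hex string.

Key decimal bytes [146, 39, 65, 33, 71, 187, 204, 192, 11, 96] = 92 27 41 21 47 bb cc c0 0b 60 is 10 bytes > B = 7, so hash it first: H(key) = 04 14, then zero-pad to 7 bytes: K' = 04 14 00 00 00 00 00.
K' ⊕ ipad = 32 22 36 36 36 36 36.  K' ⊕ opad = 58 48 5c 5c 5c 5c 5c.
Inner input = (K'⊕ipad) ∥ m = 32 22 36 36 36 36 36 ∥ ed b7 65 e6 88.
Inner hash: sum = 50+34+54+54+54+54+54+237+183+101+230+136 = 1241 → 04 d9.
Outer input = (K'⊕opad) ∥ inner = 58 48 5c 5c 5c 5c 5c ∥ 04 d9.
Outer hash (tag): sum = 88+72+92+92+92+92+92+4+217 = 841 → 03 49.

0349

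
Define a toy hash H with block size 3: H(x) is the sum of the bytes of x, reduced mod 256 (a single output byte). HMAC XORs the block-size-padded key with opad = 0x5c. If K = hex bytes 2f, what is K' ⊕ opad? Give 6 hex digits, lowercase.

735c5c

Key hex bytes 2f is 1 byte ≤ B = 3; zero-pad to 3 bytes: K' = 2f 00 00.
XOR each byte with 0x5c: 2f⊕5c=73, 00⊕5c=5c, 00⊕5c=5c.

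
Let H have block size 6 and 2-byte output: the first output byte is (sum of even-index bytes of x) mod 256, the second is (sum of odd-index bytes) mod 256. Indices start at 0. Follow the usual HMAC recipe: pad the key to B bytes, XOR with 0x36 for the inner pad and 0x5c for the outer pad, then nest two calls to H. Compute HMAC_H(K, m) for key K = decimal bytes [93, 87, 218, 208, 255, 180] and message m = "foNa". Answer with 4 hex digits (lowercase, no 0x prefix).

fe18

Key decimal bytes [93, 87, 218, 208, 255, 180] = 5d 57 da d0 ff b4 is exactly B = 6 bytes: K' = 5d 57 da d0 ff b4.
K' ⊕ ipad = 6b 61 ec e6 c9 82.  K' ⊕ opad = 01 0b 86 8c a3 e8.
Inner input = (K'⊕ipad) ∥ m = 6b 61 ec e6 c9 82 ∥ 66 6f 4e 61.
Inner hash: even-index sum = 724 mod 256 = 212; odd-index sum = 665 mod 256 = 153 → d4 99.
Outer input = (K'⊕opad) ∥ inner = 01 0b 86 8c a3 e8 ∥ d4 99.
Outer hash (tag): even-index sum = 510 mod 256 = 254; odd-index sum = 536 mod 256 = 24 → fe 18.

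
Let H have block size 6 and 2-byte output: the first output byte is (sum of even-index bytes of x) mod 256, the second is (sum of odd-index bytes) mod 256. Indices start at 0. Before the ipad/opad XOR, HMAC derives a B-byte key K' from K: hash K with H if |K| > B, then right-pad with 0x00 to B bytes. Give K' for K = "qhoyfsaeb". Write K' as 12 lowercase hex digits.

|K| = 9 > B = 6, so first hash the key.
H(K): even-index sum = 521 mod 256 = 9; odd-index sum = 441 mod 256 = 185 → 09 b9.
Zero-pad H(K) = 09 b9 to 6 bytes: K' = 09 b9 00 00 00 00.

09b900000000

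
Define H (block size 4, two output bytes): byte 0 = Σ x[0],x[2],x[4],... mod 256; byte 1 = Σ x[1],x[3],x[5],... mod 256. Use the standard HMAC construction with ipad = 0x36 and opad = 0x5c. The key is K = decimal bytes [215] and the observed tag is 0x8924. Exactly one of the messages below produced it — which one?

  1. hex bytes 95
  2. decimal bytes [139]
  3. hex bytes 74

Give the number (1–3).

Key decimal bytes [215] = d7 is 1 byte ≤ B = 4; zero-pad to 4 bytes: K' = d7 00 00 00.
K' ⊕ ipad = e1 36 36 36; K' ⊕ opad = 8b 5c 5c 5c.
m1: inner = H(e1 36 36 36 95) = ac 6c; tag = H(8b 5c 5c 5c ac 6c) = 9324
m2: inner = H(e1 36 36 36 8b) = a2 6c; tag = H(8b 5c 5c 5c a2 6c) = 8924 ← matches
m3: inner = H(e1 36 36 36 74) = 8b 6c; tag = H(8b 5c 5c 5c 8b 6c) = 7224

2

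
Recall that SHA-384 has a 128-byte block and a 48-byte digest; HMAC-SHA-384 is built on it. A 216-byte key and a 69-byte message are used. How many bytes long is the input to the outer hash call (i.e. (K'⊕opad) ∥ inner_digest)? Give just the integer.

Key is 216 > 128 bytes, so it is hashed to 48 bytes then zero-padded to 128: |K'| = 128.
Outer input = (K'⊕opad) ∥ H(inner) → 128 + 48 = 176 bytes.

176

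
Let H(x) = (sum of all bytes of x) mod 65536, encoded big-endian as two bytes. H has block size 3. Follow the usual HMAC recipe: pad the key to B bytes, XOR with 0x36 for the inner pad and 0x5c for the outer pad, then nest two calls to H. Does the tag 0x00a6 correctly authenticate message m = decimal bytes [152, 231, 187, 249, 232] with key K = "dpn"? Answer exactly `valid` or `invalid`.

valid

Key "dpn" = 64 70 6e is exactly B = 3 bytes: K' = 64 70 6e.
K' ⊕ ipad = 52 46 58; K' ⊕ opad = 38 2c 32.
Inner hash: sum = 82+70+88+152+231+187+249+232 = 1291 → 05 0b.
Outer hash (recomputed tag): sum = 56+44+50+5+11 = 166 → 00 a6.
Recomputed tag = 00a6; claimed = 00a6 → match.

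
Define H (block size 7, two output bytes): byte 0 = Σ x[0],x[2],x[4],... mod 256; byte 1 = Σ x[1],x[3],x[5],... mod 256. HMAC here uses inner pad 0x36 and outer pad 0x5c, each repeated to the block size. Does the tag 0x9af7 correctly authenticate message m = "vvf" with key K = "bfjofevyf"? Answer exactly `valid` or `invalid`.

Key "bfjofevyf" = 62 66 6a 6f 66 65 76 79 66 is 9 bytes > B = 7, so hash it first: H(key) = 0e b3, then zero-pad to 7 bytes: K' = 0e b3 00 00 00 00 00.
K' ⊕ ipad = 38 85 36 36 36 36 36; K' ⊕ opad = 52 ef 5c 5c 5c 5c 5c.
Inner hash: even-index sum = 336 mod 256 = 80; odd-index sum = 461 mod 256 = 205 → 50 cd.
Outer hash (recomputed tag): even-index sum = 563 mod 256 = 51; odd-index sum = 503 mod 256 = 247 → 33 f7.
Recomputed tag = 33f7; claimed = 9af7 → mismatch.

invalid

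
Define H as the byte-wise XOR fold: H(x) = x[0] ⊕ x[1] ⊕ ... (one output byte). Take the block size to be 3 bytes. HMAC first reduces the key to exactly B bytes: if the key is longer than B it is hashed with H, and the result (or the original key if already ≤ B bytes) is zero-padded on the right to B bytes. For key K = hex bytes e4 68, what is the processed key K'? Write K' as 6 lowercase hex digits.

Key hex bytes e4 68 is 2 bytes ≤ B = 3; zero-pad to 3 bytes: K' = e4 68 00.

e46800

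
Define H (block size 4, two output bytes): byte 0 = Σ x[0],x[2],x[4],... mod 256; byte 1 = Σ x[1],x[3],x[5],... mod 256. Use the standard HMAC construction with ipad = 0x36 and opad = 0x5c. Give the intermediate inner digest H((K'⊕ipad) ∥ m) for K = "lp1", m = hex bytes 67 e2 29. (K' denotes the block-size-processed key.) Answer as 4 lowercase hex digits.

Key "lp1" = 6c 70 31 is 3 bytes ≤ B = 4; zero-pad to 4 bytes: K' = 6c 70 31 00.
K' ⊕ ipad = 5a 46 07 36.
Inner input = 5a 46 07 36 ∥ 67 e2 29.
Inner hash: even-index sum = 241 mod 256 = 241; odd-index sum = 350 mod 256 = 94 → f1 5e.

f15e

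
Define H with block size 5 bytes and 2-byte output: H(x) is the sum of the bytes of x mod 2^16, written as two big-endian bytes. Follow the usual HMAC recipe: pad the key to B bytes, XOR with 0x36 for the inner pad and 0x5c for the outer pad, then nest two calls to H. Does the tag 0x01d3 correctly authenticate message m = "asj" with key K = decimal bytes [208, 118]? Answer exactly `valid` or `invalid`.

valid

Key decimal bytes [208, 118] = d0 76 is 2 bytes ≤ B = 5; zero-pad to 5 bytes: K' = d0 76 00 00 00.
K' ⊕ ipad = e6 40 36 36 36; K' ⊕ opad = 8c 2a 5c 5c 5c.
Inner hash: sum = 230+64+54+54+54+97+115+106 = 774 → 03 06.
Outer hash (recomputed tag): sum = 140+42+92+92+92+3+6 = 467 → 01 d3.
Recomputed tag = 01d3; claimed = 01d3 → match.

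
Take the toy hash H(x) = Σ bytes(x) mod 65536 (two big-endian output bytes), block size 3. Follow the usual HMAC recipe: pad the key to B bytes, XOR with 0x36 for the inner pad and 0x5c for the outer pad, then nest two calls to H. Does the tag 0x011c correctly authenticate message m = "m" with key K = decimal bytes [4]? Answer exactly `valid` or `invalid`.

valid

Key decimal bytes [4] = 04 is 1 byte ≤ B = 3; zero-pad to 3 bytes: K' = 04 00 00.
K' ⊕ ipad = 32 36 36; K' ⊕ opad = 58 5c 5c.
Inner hash: sum = 50+54+54+109 = 267 → 01 0b.
Outer hash (recomputed tag): sum = 88+92+92+1+11 = 284 → 01 1c.
Recomputed tag = 011c; claimed = 011c → match.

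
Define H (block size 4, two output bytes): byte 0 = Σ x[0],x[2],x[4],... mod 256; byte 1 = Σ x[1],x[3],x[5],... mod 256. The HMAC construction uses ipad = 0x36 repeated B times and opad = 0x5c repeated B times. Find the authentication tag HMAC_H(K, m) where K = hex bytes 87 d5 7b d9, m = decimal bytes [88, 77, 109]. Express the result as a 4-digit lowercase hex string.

Key hex bytes 87 d5 7b d9 is exactly B = 4 bytes: K' = 87 d5 7b d9.
K' ⊕ ipad = b1 e3 4d ef.  K' ⊕ opad = db 89 27 85.
Inner input = (K'⊕ipad) ∥ m = b1 e3 4d ef ∥ 58 4d 6d.
Inner hash: even-index sum = 451 mod 256 = 195; odd-index sum = 543 mod 256 = 31 → c3 1f.
Outer input = (K'⊕opad) ∥ inner = db 89 27 85 ∥ c3 1f.
Outer hash (tag): even-index sum = 453 mod 256 = 197; odd-index sum = 301 mod 256 = 45 → c5 2d.

c52d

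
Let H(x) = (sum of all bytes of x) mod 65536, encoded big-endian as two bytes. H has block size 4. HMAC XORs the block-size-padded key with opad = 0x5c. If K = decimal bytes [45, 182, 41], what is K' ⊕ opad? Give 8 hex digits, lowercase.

Key decimal bytes [45, 182, 41] = 2d b6 29 is 3 bytes ≤ B = 4; zero-pad to 4 bytes: K' = 2d b6 29 00.
XOR each byte with 0x5c: 2d⊕5c=71, b6⊕5c=ea, 29⊕5c=75, 00⊕5c=5c.

71ea755c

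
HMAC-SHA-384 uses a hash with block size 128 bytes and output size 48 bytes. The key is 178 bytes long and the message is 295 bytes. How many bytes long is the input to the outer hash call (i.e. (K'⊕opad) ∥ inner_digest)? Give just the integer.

Key is 178 > 128 bytes, so it is hashed to 48 bytes then zero-padded to 128: |K'| = 128.
Outer input = (K'⊕opad) ∥ H(inner) → 128 + 48 = 176 bytes.

176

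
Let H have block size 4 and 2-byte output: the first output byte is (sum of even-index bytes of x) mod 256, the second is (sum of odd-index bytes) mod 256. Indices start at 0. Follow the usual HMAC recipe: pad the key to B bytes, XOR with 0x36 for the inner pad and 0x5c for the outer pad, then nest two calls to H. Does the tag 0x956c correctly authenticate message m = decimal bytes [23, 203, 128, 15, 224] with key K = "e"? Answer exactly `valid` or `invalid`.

invalid

Key "e" = 65 is 1 byte ≤ B = 4; zero-pad to 4 bytes: K' = 65 00 00 00.
K' ⊕ ipad = 53 36 36 36; K' ⊕ opad = 39 5c 5c 5c.
Inner hash: even-index sum = 512 mod 256 = 0; odd-index sum = 326 mod 256 = 70 → 00 46.
Outer hash (recomputed tag): even-index sum = 149 mod 256 = 149; odd-index sum = 254 mod 256 = 254 → 95 fe.
Recomputed tag = 95fe; claimed = 956c → mismatch.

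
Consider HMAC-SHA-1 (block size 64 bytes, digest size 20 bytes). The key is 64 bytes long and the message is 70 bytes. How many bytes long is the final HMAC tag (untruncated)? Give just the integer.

The tag is one SHA-1 digest: 20 bytes.

20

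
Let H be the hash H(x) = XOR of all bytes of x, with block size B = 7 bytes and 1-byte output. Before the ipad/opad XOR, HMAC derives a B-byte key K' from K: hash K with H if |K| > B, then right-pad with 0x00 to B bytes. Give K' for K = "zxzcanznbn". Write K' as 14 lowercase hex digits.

0c000000000000

|K| = 10 > B = 7, so first hash the key.
H(K): XOR 7a⊕78⊕7a⊕63⊕61⊕6e⊕7a⊕6e⊕62⊕6e = 0c.
Zero-pad H(K) = 0c to 7 bytes: K' = 0c 00 00 00 00 00 00.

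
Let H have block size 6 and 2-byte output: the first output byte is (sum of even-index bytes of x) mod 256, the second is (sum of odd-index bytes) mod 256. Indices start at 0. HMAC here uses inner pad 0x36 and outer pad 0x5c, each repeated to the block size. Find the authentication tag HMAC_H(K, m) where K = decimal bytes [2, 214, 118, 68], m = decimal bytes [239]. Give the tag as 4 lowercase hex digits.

Key decimal bytes [2, 214, 118, 68] = 02 d6 76 44 is 4 bytes ≤ B = 6; zero-pad to 6 bytes: K' = 02 d6 76 44 00 00.
K' ⊕ ipad = 34 e0 40 72 36 36.  K' ⊕ opad = 5e 8a 2a 18 5c 5c.
Inner input = (K'⊕ipad) ∥ m = 34 e0 40 72 36 36 ∥ ef.
Inner hash: even-index sum = 409 mod 256 = 153; odd-index sum = 392 mod 256 = 136 → 99 88.
Outer input = (K'⊕opad) ∥ inner = 5e 8a 2a 18 5c 5c ∥ 99 88.
Outer hash (tag): even-index sum = 381 mod 256 = 125; odd-index sum = 390 mod 256 = 134 → 7d 86.

7d86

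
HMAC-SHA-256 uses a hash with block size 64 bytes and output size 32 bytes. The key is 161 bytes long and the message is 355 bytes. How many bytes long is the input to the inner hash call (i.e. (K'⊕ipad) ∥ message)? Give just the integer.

Key is 161 > 64 bytes, so it is hashed to 32 bytes then zero-padded to 64: |K'| = 64.
Inner input = (K'⊕ipad) ∥ m → 64 + 355 = 419 bytes.

419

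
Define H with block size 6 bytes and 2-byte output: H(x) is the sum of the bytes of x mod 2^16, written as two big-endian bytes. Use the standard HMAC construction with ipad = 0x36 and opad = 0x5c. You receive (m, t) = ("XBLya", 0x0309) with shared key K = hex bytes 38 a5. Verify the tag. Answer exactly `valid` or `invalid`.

Key hex bytes 38 a5 is 2 bytes ≤ B = 6; zero-pad to 6 bytes: K' = 38 a5 00 00 00 00.
K' ⊕ ipad = 0e 93 36 36 36 36; K' ⊕ opad = 64 f9 5c 5c 5c 5c.
Inner hash: sum = 14+147+54+54+54+54+88+66+76+121+97 = 825 → 03 39.
Outer hash (recomputed tag): sum = 100+249+92+92+92+92+3+57 = 777 → 03 09.
Recomputed tag = 0309; claimed = 0309 → match.

valid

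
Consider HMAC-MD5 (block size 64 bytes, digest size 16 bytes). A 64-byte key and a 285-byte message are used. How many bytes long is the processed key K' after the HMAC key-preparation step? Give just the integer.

64

Key is 64 ≤ 64 bytes, zero-padded: |K'| = 64.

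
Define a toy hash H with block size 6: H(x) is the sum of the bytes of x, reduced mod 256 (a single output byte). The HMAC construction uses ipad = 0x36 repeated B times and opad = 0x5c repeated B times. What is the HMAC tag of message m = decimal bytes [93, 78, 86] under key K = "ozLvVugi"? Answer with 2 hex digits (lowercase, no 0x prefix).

65

Key "ozLvVugi" = 6f 7a 4c 76 56 75 67 69 is 8 bytes > B = 6, so hash it first: H(key) = 46, then zero-pad to 6 bytes: K' = 46 00 00 00 00 00.
K' ⊕ ipad = 70 36 36 36 36 36.  K' ⊕ opad = 1a 5c 5c 5c 5c 5c.
Inner input = (K'⊕ipad) ∥ m = 70 36 36 36 36 36 ∥ 5d 4e 56.
Inner hash: sum = 112+54+54+54+54+54+93+78+86 = 639; mod 256 = 127 → 7f.
Outer input = (K'⊕opad) ∥ inner = 1a 5c 5c 5c 5c 5c ∥ 7f.
Outer hash (tag): sum = 26+92+92+92+92+92+127 = 613; mod 256 = 101 → 65.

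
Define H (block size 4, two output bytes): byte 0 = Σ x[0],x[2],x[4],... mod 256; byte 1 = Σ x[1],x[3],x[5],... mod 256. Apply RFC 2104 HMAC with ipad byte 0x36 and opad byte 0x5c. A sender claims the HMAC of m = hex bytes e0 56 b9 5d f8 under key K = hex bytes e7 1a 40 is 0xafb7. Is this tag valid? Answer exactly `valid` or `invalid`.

valid

Key hex bytes e7 1a 40 is 3 bytes ≤ B = 4; zero-pad to 4 bytes: K' = e7 1a 40 00.
K' ⊕ ipad = d1 2c 76 36; K' ⊕ opad = bb 46 1c 5c.
Inner hash: even-index sum = 984 mod 256 = 216; odd-index sum = 277 mod 256 = 21 → d8 15.
Outer hash (recomputed tag): even-index sum = 431 mod 256 = 175; odd-index sum = 183 mod 256 = 183 → af b7.
Recomputed tag = afb7; claimed = afb7 → match.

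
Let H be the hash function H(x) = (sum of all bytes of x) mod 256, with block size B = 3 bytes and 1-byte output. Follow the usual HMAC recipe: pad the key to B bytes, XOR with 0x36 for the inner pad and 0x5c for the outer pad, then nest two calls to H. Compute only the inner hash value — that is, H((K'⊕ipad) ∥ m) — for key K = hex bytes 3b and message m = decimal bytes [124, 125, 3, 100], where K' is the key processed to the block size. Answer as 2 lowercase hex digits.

d9

Key hex bytes 3b is 1 byte ≤ B = 3; zero-pad to 3 bytes: K' = 3b 00 00.
K' ⊕ ipad = 0d 36 36.
Inner input = 0d 36 36 ∥ 7c 7d 03 64.
Inner hash: sum = 13+54+54+124+125+3+100 = 473; mod 256 = 217 → d9.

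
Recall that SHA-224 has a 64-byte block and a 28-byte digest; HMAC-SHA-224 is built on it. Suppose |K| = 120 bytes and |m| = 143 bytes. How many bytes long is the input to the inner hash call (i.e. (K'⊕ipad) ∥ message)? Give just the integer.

207

Key is 120 > 64 bytes, so it is hashed to 28 bytes then zero-padded to 64: |K'| = 64.
Inner input = (K'⊕ipad) ∥ m → 64 + 143 = 207 bytes.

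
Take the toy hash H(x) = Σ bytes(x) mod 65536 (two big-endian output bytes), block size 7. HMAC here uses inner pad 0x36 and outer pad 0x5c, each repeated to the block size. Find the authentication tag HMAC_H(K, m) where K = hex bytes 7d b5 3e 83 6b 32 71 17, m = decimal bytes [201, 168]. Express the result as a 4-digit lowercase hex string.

Key hex bytes 7d b5 3e 83 6b 32 71 17 is 8 bytes > B = 7, so hash it first: H(key) = 03 18, then zero-pad to 7 bytes: K' = 03 18 00 00 00 00 00.
K' ⊕ ipad = 35 2e 36 36 36 36 36.  K' ⊕ opad = 5f 44 5c 5c 5c 5c 5c.
Inner input = (K'⊕ipad) ∥ m = 35 2e 36 36 36 36 36 ∥ c9 a8.
Inner hash: sum = 53+46+54+54+54+54+54+201+168 = 738 → 02 e2.
Outer input = (K'⊕opad) ∥ inner = 5f 44 5c 5c 5c 5c 5c ∥ 02 e2.
Outer hash (tag): sum = 95+68+92+92+92+92+92+2+226 = 851 → 03 53.

0353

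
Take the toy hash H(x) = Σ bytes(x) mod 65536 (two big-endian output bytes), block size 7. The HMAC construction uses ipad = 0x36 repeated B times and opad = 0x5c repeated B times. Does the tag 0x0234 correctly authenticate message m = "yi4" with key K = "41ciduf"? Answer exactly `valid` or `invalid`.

invalid

Key "41ciduf" = 34 31 63 69 64 75 66 is exactly B = 7 bytes: K' = 34 31 63 69 64 75 66.
K' ⊕ ipad = 02 07 55 5f 52 43 50; K' ⊕ opad = 68 6d 3f 35 38 29 3a.
Inner hash: sum = 2+7+85+95+82+67+80+121+105+52 = 696 → 02 b8.
Outer hash (recomputed tag): sum = 104+109+63+53+56+41+58+2+184 = 670 → 02 9e.
Recomputed tag = 029e; claimed = 0234 → mismatch.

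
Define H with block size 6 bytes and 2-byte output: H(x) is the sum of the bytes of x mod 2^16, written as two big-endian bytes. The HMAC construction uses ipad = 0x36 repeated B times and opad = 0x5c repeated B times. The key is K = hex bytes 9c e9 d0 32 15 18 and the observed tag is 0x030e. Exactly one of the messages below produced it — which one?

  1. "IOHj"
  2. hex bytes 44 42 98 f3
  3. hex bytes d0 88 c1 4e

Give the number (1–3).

1

Key hex bytes 9c e9 d0 32 15 18 is exactly B = 6 bytes: K' = 9c e9 d0 32 15 18.
K' ⊕ ipad = aa df e6 04 23 2e; K' ⊕ opad = c0 b5 8c 6e 49 44.
m1: inner = H(aa df e6 04 23 2e 49 4f 48 6a) = 04 0e; tag = H(c0 b5 8c 6e 49 44 04 0e) = 030e ← matches
m2: inner = H(aa df e6 04 23 2e 44 42 98 f3) = 04 d5; tag = H(c0 b5 8c 6e 49 44 04 d5) = 03d5
m3: inner = H(aa df e6 04 23 2e d0 88 c1 4e) = 05 2b; tag = H(c0 b5 8c 6e 49 44 05 2b) = 032c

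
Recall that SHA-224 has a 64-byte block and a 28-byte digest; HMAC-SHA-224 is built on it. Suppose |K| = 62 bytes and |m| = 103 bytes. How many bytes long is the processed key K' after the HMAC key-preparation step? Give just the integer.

64

Key is 62 ≤ 64 bytes, zero-padded: |K'| = 64.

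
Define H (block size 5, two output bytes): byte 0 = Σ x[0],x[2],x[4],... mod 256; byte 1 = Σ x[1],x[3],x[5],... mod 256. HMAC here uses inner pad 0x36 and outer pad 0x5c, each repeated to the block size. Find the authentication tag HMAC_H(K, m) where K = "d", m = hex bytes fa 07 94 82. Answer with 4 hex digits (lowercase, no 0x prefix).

eaff

Key "d" = 64 is 1 byte ≤ B = 5; zero-pad to 5 bytes: K' = 64 00 00 00 00.
K' ⊕ ipad = 52 36 36 36 36.  K' ⊕ opad = 38 5c 5c 5c 5c.
Inner input = (K'⊕ipad) ∥ m = 52 36 36 36 36 ∥ fa 07 94 82.
Inner hash: even-index sum = 327 mod 256 = 71; odd-index sum = 506 mod 256 = 250 → 47 fa.
Outer input = (K'⊕opad) ∥ inner = 38 5c 5c 5c 5c ∥ 47 fa.
Outer hash (tag): even-index sum = 490 mod 256 = 234; odd-index sum = 255 mod 256 = 255 → ea ff.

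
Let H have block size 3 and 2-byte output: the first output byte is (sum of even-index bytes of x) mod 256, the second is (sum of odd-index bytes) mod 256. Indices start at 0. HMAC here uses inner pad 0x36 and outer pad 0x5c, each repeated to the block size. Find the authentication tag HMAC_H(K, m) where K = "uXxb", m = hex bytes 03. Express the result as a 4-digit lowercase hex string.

9cf7

Key "uXxb" = 75 58 78 62 is 4 bytes > B = 3, so hash it first: H(key) = ed ba, then zero-pad to 3 bytes: K' = ed ba 00.
K' ⊕ ipad = db 8c 36.  K' ⊕ opad = b1 e6 5c.
Inner input = (K'⊕ipad) ∥ m = db 8c 36 ∥ 03.
Inner hash: even-index sum = 273 mod 256 = 17; odd-index sum = 143 mod 256 = 143 → 11 8f.
Outer input = (K'⊕opad) ∥ inner = b1 e6 5c ∥ 11 8f.
Outer hash (tag): even-index sum = 412 mod 256 = 156; odd-index sum = 247 mod 256 = 247 → 9c f7.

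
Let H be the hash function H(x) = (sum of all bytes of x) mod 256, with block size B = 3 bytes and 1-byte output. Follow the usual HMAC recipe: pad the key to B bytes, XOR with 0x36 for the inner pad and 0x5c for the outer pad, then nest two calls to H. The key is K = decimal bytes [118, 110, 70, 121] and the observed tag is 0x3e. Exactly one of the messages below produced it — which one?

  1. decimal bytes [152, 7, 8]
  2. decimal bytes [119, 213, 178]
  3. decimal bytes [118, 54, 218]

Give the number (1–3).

Key decimal bytes [118, 110, 70, 121] = 76 6e 46 79 is 4 bytes > B = 3, so hash it first: H(key) = a3, then zero-pad to 3 bytes: K' = a3 00 00.
K' ⊕ ipad = 95 36 36; K' ⊕ opad = ff 5c 5c.
m1: inner = H(95 36 36 98 07 08) = a8; tag = H(ff 5c 5c a8) = 5f
m2: inner = H(95 36 36 77 d5 b2) = ff; tag = H(ff 5c 5c ff) = b6
m3: inner = H(95 36 36 76 36 da) = 87; tag = H(ff 5c 5c 87) = 3e ← matches

3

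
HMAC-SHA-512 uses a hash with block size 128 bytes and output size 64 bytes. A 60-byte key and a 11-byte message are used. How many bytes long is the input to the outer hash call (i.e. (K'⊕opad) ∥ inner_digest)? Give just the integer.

Key is 60 ≤ 128 bytes, zero-padded: |K'| = 128.
Outer input = (K'⊕opad) ∥ H(inner) → 128 + 64 = 192 bytes.

192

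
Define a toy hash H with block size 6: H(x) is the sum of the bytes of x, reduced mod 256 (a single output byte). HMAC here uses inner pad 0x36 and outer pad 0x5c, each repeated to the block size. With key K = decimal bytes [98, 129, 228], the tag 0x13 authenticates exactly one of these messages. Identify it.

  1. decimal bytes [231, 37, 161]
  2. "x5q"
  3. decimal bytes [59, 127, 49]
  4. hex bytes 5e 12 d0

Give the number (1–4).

Key decimal bytes [98, 129, 228] = 62 81 e4 is 3 bytes ≤ B = 6; zero-pad to 6 bytes: K' = 62 81 e4 00 00 00.
K' ⊕ ipad = 54 b7 d2 36 36 36; K' ⊕ opad = 3e dd b8 5c 5c 5c.
m1: inner = H(54 b7 d2 36 36 36 e7 25 a1) = 2c; tag = H(3e dd b8 5c 5c 5c 2c) = 13 ← matches
m2: inner = H(54 b7 d2 36 36 36 78 35 71) = 9d; tag = H(3e dd b8 5c 5c 5c 9d) = 84
m3: inner = H(54 b7 d2 36 36 36 3b 7f 31) = 6a; tag = H(3e dd b8 5c 5c 5c 6a) = 51
m4: inner = H(54 b7 d2 36 36 36 5e 12 d0) = bf; tag = H(3e dd b8 5c 5c 5c bf) = a6

1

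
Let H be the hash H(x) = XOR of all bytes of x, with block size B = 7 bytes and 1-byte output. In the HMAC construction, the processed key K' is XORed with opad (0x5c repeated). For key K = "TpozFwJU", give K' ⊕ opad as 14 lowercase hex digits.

435c5c5c5c5c5c

Key "TpozFwJU" = 54 70 6f 7a 46 77 4a 55 is 8 bytes > B = 7, so hash it first: H(key) = 1f, then zero-pad to 7 bytes: K' = 1f 00 00 00 00 00 00.
XOR each byte with 0x5c: 1f⊕5c=43, 00⊕5c=5c, 00⊕5c=5c, 00⊕5c=5c, 00⊕5c=5c, 00⊕5c=5c, 00⊕5c=5c.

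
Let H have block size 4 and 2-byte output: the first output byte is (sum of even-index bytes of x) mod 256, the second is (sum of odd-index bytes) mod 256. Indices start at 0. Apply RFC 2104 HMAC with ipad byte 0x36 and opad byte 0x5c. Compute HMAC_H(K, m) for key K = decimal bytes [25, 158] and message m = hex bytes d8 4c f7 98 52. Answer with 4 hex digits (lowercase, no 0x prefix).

27e0

Key decimal bytes [25, 158] = 19 9e is 2 bytes ≤ B = 4; zero-pad to 4 bytes: K' = 19 9e 00 00.
K' ⊕ ipad = 2f a8 36 36.  K' ⊕ opad = 45 c2 5c 5c.
Inner input = (K'⊕ipad) ∥ m = 2f a8 36 36 ∥ d8 4c f7 98 52.
Inner hash: even-index sum = 646 mod 256 = 134; odd-index sum = 450 mod 256 = 194 → 86 c2.
Outer input = (K'⊕opad) ∥ inner = 45 c2 5c 5c ∥ 86 c2.
Outer hash (tag): even-index sum = 295 mod 256 = 39; odd-index sum = 480 mod 256 = 224 → 27 e0.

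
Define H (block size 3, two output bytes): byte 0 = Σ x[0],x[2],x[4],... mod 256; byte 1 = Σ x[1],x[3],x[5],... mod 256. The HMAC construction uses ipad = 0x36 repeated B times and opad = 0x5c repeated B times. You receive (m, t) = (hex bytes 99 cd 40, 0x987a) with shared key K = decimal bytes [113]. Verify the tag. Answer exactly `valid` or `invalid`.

Key decimal bytes [113] = 71 is 1 byte ≤ B = 3; zero-pad to 3 bytes: K' = 71 00 00.
K' ⊕ ipad = 47 36 36; K' ⊕ opad = 2d 5c 5c.
Inner hash: even-index sum = 330 mod 256 = 74; odd-index sum = 271 mod 256 = 15 → 4a 0f.
Outer hash (recomputed tag): even-index sum = 152 mod 256 = 152; odd-index sum = 166 mod 256 = 166 → 98 a6.
Recomputed tag = 98a6; claimed = 987a → mismatch.

invalid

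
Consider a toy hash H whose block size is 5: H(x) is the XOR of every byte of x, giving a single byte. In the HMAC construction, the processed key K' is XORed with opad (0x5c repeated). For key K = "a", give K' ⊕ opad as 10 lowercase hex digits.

3d5c5c5c5c

Key "a" = 61 is 1 byte ≤ B = 5; zero-pad to 5 bytes: K' = 61 00 00 00 00.
XOR each byte with 0x5c: 61⊕5c=3d, 00⊕5c=5c, 00⊕5c=5c, 00⊕5c=5c, 00⊕5c=5c.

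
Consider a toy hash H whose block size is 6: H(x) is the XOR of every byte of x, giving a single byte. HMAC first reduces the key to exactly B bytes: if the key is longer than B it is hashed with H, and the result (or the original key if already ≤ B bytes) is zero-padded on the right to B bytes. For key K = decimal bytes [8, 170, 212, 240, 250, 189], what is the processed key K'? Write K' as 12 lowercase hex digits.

08aad4f0fabd

Key decimal bytes [8, 170, 212, 240, 250, 189] = 08 aa d4 f0 fa bd is exactly B = 6 bytes: K' = 08 aa d4 f0 fa bd.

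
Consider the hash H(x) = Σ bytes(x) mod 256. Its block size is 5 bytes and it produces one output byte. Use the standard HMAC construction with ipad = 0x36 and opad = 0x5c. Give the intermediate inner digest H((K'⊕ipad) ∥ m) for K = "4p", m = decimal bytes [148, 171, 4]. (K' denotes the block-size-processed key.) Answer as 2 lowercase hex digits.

Key "4p" = 34 70 is 2 bytes ≤ B = 5; zero-pad to 5 bytes: K' = 34 70 00 00 00.
K' ⊕ ipad = 02 46 36 36 36.
Inner input = 02 46 36 36 36 ∥ 94 ab 04.
Inner hash: sum = 2+70+54+54+54+148+171+4 = 557; mod 256 = 45 → 2d.

2d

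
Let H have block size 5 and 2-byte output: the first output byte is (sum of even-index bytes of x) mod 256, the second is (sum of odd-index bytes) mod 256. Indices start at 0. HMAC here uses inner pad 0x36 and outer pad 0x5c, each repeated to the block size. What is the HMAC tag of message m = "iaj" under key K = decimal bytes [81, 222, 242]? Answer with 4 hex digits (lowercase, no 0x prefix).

08a0

Key decimal bytes [81, 222, 242] = 51 de f2 is 3 bytes ≤ B = 5; zero-pad to 5 bytes: K' = 51 de f2 00 00.
K' ⊕ ipad = 67 e8 c4 36 36.  K' ⊕ opad = 0d 82 ae 5c 5c.
Inner input = (K'⊕ipad) ∥ m = 67 e8 c4 36 36 ∥ 69 61 6a.
Inner hash: even-index sum = 450 mod 256 = 194; odd-index sum = 497 mod 256 = 241 → c2 f1.
Outer input = (K'⊕opad) ∥ inner = 0d 82 ae 5c 5c ∥ c2 f1.
Outer hash (tag): even-index sum = 520 mod 256 = 8; odd-index sum = 416 mod 256 = 160 → 08 a0.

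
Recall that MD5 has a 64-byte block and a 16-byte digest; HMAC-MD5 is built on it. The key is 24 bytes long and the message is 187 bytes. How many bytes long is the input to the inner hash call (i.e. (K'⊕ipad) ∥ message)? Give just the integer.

Key is 24 ≤ 64 bytes, zero-padded: |K'| = 64.
Inner input = (K'⊕ipad) ∥ m → 64 + 187 = 251 bytes.

251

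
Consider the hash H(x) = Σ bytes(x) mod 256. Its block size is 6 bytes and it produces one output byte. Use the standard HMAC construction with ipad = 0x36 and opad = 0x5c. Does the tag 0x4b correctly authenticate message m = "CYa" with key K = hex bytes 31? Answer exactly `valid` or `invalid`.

valid

Key hex bytes 31 is 1 byte ≤ B = 6; zero-pad to 6 bytes: K' = 31 00 00 00 00 00.
K' ⊕ ipad = 07 36 36 36 36 36; K' ⊕ opad = 6d 5c 5c 5c 5c 5c.
Inner hash: sum = 7+54+54+54+54+54+67+89+97 = 530; mod 256 = 18 → 12.
Outer hash (recomputed tag): sum = 109+92+92+92+92+92+18 = 587; mod 256 = 75 → 4b.
Recomputed tag = 4b; claimed = 4b → match.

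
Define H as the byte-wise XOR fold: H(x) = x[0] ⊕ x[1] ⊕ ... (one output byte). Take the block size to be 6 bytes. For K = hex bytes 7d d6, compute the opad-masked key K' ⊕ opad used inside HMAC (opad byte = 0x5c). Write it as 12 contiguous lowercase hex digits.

Key hex bytes 7d d6 is 2 bytes ≤ B = 6; zero-pad to 6 bytes: K' = 7d d6 00 00 00 00.
XOR each byte with 0x5c: 7d⊕5c=21, d6⊕5c=8a, 00⊕5c=5c, 00⊕5c=5c, 00⊕5c=5c, 00⊕5c=5c.

218a5c5c5c5c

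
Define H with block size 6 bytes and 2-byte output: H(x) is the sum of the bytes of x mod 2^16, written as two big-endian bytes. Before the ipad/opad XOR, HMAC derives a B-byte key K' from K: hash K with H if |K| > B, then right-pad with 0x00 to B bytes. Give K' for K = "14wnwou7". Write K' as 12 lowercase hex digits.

02dc00000000

|K| = 8 > B = 6, so first hash the key.
H(K): sum = 49+52+119+110+119+111+117+55 = 732 → 02 dc.
Zero-pad H(K) = 02 dc to 6 bytes: K' = 02 dc 00 00 00 00.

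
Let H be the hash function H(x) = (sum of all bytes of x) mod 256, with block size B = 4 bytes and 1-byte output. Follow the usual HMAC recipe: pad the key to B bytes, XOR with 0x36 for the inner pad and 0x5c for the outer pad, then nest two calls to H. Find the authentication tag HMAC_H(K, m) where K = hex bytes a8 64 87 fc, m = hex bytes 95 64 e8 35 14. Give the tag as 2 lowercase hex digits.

Key hex bytes a8 64 87 fc is exactly B = 4 bytes: K' = a8 64 87 fc.
K' ⊕ ipad = 9e 52 b1 ca.  K' ⊕ opad = f4 38 db a0.
Inner input = (K'⊕ipad) ∥ m = 9e 52 b1 ca ∥ 95 64 e8 35 14.
Inner hash: sum = 158+82+177+202+149+100+232+53+20 = 1173; mod 256 = 149 → 95.
Outer input = (K'⊕opad) ∥ inner = f4 38 db a0 ∥ 95.
Outer hash (tag): sum = 244+56+219+160+149 = 828; mod 256 = 60 → 3c.

3c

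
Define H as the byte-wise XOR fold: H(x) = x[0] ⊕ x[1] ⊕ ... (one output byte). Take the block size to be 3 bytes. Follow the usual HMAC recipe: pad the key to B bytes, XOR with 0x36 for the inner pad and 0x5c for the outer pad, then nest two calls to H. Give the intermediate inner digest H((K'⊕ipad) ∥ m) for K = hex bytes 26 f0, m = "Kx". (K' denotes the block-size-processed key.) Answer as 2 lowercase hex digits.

Key hex bytes 26 f0 is 2 bytes ≤ B = 3; zero-pad to 3 bytes: K' = 26 f0 00.
K' ⊕ ipad = 10 c6 36.
Inner input = 10 c6 36 ∥ 4b 78.
Inner hash: XOR 10⊕c6⊕36⊕4b⊕78 = d3.

d3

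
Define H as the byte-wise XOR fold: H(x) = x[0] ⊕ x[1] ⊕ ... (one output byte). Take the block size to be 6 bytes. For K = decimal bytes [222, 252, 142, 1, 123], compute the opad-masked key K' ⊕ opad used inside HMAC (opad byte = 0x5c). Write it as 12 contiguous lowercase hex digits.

Key decimal bytes [222, 252, 142, 1, 123] = de fc 8e 01 7b is 5 bytes ≤ B = 6; zero-pad to 6 bytes: K' = de fc 8e 01 7b 00.
XOR each byte with 0x5c: de⊕5c=82, fc⊕5c=a0, 8e⊕5c=d2, 01⊕5c=5d, 7b⊕5c=27, 00⊕5c=5c.

82a0d25d275c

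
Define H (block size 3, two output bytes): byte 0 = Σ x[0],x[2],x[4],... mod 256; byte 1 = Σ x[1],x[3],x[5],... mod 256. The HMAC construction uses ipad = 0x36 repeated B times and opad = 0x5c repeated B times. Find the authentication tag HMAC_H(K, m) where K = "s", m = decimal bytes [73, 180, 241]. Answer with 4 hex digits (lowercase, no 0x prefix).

Key "s" = 73 is 1 byte ≤ B = 3; zero-pad to 3 bytes: K' = 73 00 00.
K' ⊕ ipad = 45 36 36.  K' ⊕ opad = 2f 5c 5c.
Inner input = (K'⊕ipad) ∥ m = 45 36 36 ∥ 49 b4 f1.
Inner hash: even-index sum = 303 mod 256 = 47; odd-index sum = 368 mod 256 = 112 → 2f 70.
Outer input = (K'⊕opad) ∥ inner = 2f 5c 5c ∥ 2f 70.
Outer hash (tag): even-index sum = 251 mod 256 = 251; odd-index sum = 139 mod 256 = 139 → fb 8b.

fb8b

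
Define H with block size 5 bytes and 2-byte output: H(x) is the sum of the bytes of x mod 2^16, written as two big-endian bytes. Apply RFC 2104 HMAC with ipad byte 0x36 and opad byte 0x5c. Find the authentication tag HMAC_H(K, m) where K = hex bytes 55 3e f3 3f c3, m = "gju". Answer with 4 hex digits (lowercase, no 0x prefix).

Key hex bytes 55 3e f3 3f c3 is exactly B = 5 bytes: K' = 55 3e f3 3f c3.
K' ⊕ ipad = 63 08 c5 09 f5.  K' ⊕ opad = 09 62 af 63 9f.
Inner input = (K'⊕ipad) ∥ m = 63 08 c5 09 f5 ∥ 67 6a 75.
Inner hash: sum = 99+8+197+9+245+103+106+117 = 884 → 03 74.
Outer input = (K'⊕opad) ∥ inner = 09 62 af 63 9f ∥ 03 74.
Outer hash (tag): sum = 9+98+175+99+159+3+116 = 659 → 02 93.

0293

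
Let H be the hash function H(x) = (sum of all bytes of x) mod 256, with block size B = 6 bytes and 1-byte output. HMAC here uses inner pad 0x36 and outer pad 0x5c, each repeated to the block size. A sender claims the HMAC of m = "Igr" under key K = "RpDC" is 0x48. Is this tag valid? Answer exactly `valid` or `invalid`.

Key "RpDC" = 52 70 44 43 is 4 bytes ≤ B = 6; zero-pad to 6 bytes: K' = 52 70 44 43 00 00.
K' ⊕ ipad = 64 46 72 75 36 36; K' ⊕ opad = 0e 2c 18 1f 5c 5c.
Inner hash: sum = 100+70+114+117+54+54+73+103+114 = 799; mod 256 = 31 → 1f.
Outer hash (recomputed tag): sum = 14+44+24+31+92+92+31 = 328; mod 256 = 72 → 48.
Recomputed tag = 48; claimed = 48 → match.

valid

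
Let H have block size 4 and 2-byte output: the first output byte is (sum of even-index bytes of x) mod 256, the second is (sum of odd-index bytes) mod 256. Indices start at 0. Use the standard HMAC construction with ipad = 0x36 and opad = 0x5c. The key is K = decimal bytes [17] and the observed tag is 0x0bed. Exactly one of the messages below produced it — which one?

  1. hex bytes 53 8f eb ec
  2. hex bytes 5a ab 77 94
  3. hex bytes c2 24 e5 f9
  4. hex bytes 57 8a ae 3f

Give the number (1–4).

4

Key decimal bytes [17] = 11 is 1 byte ≤ B = 4; zero-pad to 4 bytes: K' = 11 00 00 00.
K' ⊕ ipad = 27 36 36 36; K' ⊕ opad = 4d 5c 5c 5c.
m1: inner = H(27 36 36 36 53 8f eb ec) = 9b e7; tag = H(4d 5c 5c 5c 9b e7) = 449f
m2: inner = H(27 36 36 36 5a ab 77 94) = 2e ab; tag = H(4d 5c 5c 5c 2e ab) = d763
m3: inner = H(27 36 36 36 c2 24 e5 f9) = 04 89; tag = H(4d 5c 5c 5c 04 89) = ad41
m4: inner = H(27 36 36 36 57 8a ae 3f) = 62 35; tag = H(4d 5c 5c 5c 62 35) = 0bed ← matches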